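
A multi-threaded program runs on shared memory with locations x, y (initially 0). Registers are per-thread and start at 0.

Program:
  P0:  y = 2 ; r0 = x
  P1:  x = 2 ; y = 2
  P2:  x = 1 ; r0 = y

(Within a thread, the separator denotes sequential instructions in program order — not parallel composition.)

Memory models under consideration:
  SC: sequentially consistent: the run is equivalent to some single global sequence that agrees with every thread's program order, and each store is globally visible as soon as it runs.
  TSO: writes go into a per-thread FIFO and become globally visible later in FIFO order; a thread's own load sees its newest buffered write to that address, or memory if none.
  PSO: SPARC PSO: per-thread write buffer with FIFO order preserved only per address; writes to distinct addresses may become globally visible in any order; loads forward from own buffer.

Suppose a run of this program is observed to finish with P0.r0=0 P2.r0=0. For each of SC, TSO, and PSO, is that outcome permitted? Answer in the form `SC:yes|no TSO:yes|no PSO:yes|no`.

SC:no TSO:yes PSO:yes

outcome vector order: (P0.r0,P2.r0)
[SC] allowed = {02; 10; 12; 20; 22}
[TSO] allowed = {00; 02; 10; 12; 20; 22}
[PSO] allowed = {00; 02; 10; 12; 20; 22}
target 00 ∈ {TSO,PSO}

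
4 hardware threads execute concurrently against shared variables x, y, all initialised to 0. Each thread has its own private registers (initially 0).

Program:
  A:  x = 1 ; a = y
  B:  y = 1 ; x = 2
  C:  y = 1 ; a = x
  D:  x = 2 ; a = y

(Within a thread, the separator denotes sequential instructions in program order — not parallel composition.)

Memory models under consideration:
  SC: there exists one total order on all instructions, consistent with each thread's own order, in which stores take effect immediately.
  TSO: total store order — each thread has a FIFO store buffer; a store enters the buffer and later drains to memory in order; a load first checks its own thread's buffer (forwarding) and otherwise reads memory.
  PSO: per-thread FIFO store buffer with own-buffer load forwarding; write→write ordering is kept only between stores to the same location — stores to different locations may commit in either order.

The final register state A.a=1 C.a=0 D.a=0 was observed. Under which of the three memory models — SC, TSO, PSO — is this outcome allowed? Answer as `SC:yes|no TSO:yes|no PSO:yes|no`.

outcome vector order: (A.a,C.a,D.a)
[SC] allowed = {<0 1 0> <0 1 1> <0 2 0> <0 2 1> <1 0 1> <1 1 0> <1 1 1> <1 2 0> <1 2 1>}
[TSO] allowed = {<0 0 0> <0 0 1> <0 1 0> <0 1 1> <0 2 0> <0 2 1> <1 0 0> <1 0 1> <1 1 0> <1 1 1> <1 2 0> <1 2 1>}
[PSO] allowed = {<0 0 0> <0 0 1> <0 1 0> <0 1 1> <0 2 0> <0 2 1> <1 0 0> <1 0 1> <1 1 0> <1 1 1> <1 2 0> <1 2 1>}
target <1 0 0> ∈ {TSO,PSO}

SC:no TSO:yes PSO:yes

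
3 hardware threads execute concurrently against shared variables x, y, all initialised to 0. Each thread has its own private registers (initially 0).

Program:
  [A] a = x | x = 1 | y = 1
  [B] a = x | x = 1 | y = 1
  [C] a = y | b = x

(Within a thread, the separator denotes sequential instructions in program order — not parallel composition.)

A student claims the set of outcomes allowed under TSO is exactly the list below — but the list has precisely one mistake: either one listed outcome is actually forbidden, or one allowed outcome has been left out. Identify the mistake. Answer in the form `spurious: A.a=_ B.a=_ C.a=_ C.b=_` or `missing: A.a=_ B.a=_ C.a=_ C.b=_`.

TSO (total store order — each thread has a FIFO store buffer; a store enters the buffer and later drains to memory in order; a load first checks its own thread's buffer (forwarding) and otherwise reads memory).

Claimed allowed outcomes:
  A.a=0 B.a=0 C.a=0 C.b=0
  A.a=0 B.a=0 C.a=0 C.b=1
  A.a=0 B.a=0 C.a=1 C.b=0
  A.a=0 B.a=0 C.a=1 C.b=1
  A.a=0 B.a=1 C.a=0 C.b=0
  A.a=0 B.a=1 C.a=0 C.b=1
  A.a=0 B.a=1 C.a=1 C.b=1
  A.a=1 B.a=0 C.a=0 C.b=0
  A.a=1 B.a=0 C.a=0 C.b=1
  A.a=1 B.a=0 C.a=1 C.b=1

spurious: A.a=0 B.a=0 C.a=1 C.b=0

outcome vector order: (A.a,B.a,C.a,C.b)
TSO (9): (0,0,0,0); (0,0,0,1); (0,0,1,1); (0,1,0,0); (0,1,0,1); (0,1,1,1); (1,0,0,0); (1,0,0,1); (1,0,1,1)
claimed∖TSO = {(0,0,1,0)}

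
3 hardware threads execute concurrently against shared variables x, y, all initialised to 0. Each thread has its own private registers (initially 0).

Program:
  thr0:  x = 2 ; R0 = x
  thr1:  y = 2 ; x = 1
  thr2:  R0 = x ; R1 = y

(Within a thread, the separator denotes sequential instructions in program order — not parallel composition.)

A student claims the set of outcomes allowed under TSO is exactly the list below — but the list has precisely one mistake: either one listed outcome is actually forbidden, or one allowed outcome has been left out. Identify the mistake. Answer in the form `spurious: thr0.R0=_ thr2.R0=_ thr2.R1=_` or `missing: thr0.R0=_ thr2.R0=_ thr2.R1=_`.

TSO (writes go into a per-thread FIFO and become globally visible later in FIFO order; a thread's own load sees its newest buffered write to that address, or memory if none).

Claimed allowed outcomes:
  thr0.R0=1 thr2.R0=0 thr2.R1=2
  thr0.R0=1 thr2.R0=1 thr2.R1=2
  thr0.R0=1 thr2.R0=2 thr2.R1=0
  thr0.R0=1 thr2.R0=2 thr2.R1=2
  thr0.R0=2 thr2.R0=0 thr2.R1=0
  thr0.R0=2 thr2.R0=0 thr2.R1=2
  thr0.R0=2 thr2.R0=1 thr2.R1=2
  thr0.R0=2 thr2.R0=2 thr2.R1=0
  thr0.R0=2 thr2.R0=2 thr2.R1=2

missing: thr0.R0=1 thr2.R0=0 thr2.R1=0

outcome vector order: (thr0.R0,thr2.R0,thr2.R1)
TSO: 10 outcomes — {1/0/0, 1/0/2, 1/1/2, 1/2/0, 1/2/2, 2/0/0, 2/0/2, 2/1/2, 2/2/0, 2/2/2}
TSO∖claimed = {1/0/0}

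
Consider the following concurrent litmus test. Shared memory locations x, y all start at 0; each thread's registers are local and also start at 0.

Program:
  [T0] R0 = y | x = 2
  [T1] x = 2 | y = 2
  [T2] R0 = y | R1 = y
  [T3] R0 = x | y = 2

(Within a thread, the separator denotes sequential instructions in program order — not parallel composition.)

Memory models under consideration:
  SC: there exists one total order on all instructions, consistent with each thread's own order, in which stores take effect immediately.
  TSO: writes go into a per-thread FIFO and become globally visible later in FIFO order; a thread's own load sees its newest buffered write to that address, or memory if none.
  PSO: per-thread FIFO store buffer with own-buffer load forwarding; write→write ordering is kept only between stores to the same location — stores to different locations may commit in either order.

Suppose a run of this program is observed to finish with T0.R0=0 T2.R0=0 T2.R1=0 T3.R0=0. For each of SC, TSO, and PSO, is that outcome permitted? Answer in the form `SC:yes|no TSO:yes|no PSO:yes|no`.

SC:yes TSO:yes PSO:yes

outcome vector order: (T0.R0,T2.R0,T2.R1,T3.R0)
SC: 12 outcomes — {0000, 0002, 0020, 0022, 0220, 0222, 2000, 2002, 2020, 2022, 2220, 2222}
TSO: 12 outcomes — {0000, 0002, 0020, 0022, 0220, 0222, 2000, 2002, 2020, 2022, 2220, 2222}
PSO: 12 outcomes — {0000, 0002, 0020, 0022, 0220, 0222, 2000, 2002, 2020, 2022, 2220, 2222}
target 0000 ∈ {SC,TSO,PSO}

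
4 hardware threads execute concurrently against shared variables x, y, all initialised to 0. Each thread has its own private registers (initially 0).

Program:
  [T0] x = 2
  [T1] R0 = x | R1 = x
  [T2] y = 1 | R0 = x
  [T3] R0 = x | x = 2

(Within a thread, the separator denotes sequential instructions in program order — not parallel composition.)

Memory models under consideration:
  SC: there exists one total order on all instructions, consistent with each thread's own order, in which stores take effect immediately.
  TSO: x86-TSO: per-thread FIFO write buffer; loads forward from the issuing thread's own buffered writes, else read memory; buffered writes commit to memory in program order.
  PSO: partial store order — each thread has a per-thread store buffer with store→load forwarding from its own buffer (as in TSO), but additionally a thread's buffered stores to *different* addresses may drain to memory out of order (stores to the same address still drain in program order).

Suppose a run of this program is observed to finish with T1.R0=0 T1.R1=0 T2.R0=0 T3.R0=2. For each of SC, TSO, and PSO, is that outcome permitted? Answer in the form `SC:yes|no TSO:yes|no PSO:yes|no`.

SC:yes TSO:yes PSO:yes

outcome vector order: (T1.R0,T1.R1,T2.R0,T3.R0)
under SC → (0,0,0,0); (0,0,0,2); (0,0,2,0); (0,0,2,2); (0,2,0,0); (0,2,0,2); (0,2,2,0); (0,2,2,2); (2,2,0,0); (2,2,0,2); (2,2,2,0); (2,2,2,2)
under TSO → (0,0,0,0); (0,0,0,2); (0,0,2,0); (0,0,2,2); (0,2,0,0); (0,2,0,2); (0,2,2,0); (0,2,2,2); (2,2,0,0); (2,2,0,2); (2,2,2,0); (2,2,2,2)
under PSO → (0,0,0,0); (0,0,0,2); (0,0,2,0); (0,0,2,2); (0,2,0,0); (0,2,0,2); (0,2,2,0); (0,2,2,2); (2,2,0,0); (2,2,0,2); (2,2,2,0); (2,2,2,2)
target (0,0,0,2) ∈ {SC,TSO,PSO}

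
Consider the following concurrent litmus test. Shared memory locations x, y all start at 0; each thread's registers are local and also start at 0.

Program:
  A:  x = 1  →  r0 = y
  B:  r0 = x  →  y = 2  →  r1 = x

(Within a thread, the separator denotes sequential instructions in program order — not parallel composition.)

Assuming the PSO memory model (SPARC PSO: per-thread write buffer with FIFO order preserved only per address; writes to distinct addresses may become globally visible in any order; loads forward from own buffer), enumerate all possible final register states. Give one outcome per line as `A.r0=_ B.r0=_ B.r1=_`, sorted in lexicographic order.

outcome vector order: (A.r0,B.r0,B.r1)
|PSO outcomes| = 6

A.r0=0 B.r0=0 B.r1=0
A.r0=0 B.r0=0 B.r1=1
A.r0=0 B.r0=1 B.r1=1
A.r0=2 B.r0=0 B.r1=0
A.r0=2 B.r0=0 B.r1=1
A.r0=2 B.r0=1 B.r1=1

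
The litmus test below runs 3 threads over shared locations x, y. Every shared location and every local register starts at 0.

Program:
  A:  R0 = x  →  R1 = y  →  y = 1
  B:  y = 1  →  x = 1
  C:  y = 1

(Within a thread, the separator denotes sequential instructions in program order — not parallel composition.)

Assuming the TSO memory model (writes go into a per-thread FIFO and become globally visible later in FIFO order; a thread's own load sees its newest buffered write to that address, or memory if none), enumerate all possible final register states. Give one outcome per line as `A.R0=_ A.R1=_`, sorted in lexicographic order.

A.R0=0 A.R1=0
A.R0=0 A.R1=1
A.R0=1 A.R1=1

outcome vector order: (A.R0,A.R1)
|TSO outcomes| = 3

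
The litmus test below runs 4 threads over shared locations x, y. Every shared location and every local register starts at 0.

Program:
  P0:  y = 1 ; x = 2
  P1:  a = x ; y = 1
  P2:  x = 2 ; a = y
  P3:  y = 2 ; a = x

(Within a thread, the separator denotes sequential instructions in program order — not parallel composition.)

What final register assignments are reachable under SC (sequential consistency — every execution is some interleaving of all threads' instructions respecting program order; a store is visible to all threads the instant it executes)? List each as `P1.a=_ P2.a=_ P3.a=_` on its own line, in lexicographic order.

outcome vector order: (P1.a,P2.a,P3.a)
|SC outcomes| = 10

P1.a=0 P2.a=0 P3.a=2
P1.a=0 P2.a=1 P3.a=0
P1.a=0 P2.a=1 P3.a=2
P1.a=0 P2.a=2 P3.a=0
P1.a=0 P2.a=2 P3.a=2
P1.a=2 P2.a=0 P3.a=2
P1.a=2 P2.a=1 P3.a=0
P1.a=2 P2.a=1 P3.a=2
P1.a=2 P2.a=2 P3.a=0
P1.a=2 P2.a=2 P3.a=2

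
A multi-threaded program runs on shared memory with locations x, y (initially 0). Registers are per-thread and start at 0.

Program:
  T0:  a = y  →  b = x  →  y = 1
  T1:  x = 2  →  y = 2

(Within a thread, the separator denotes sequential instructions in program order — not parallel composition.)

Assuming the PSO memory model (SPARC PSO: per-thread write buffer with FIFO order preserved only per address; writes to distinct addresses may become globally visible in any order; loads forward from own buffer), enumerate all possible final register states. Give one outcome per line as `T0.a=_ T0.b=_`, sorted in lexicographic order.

T0.a=0 T0.b=0
T0.a=0 T0.b=2
T0.a=2 T0.b=0
T0.a=2 T0.b=2

outcome vector order: (T0.a,T0.b)
|PSO outcomes| = 4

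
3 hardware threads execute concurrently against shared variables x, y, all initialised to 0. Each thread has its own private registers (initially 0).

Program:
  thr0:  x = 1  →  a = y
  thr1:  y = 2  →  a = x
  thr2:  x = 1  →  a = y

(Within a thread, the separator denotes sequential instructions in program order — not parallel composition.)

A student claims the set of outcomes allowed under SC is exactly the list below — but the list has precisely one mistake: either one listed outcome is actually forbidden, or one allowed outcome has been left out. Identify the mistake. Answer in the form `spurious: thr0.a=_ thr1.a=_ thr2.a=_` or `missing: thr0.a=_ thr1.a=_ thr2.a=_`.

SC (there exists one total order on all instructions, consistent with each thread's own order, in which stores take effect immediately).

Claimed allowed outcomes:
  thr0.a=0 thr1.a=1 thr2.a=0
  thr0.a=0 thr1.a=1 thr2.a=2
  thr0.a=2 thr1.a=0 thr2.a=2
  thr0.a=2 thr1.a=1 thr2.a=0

outcome vector order: (thr0.a,thr1.a,thr2.a)
SC: 5 outcomes — {<0 1 0>; <0 1 2>; <2 0 2>; <2 1 0>; <2 1 2>}
SC∖claimed = {<2 1 2>}

missing: thr0.a=2 thr1.a=1 thr2.a=2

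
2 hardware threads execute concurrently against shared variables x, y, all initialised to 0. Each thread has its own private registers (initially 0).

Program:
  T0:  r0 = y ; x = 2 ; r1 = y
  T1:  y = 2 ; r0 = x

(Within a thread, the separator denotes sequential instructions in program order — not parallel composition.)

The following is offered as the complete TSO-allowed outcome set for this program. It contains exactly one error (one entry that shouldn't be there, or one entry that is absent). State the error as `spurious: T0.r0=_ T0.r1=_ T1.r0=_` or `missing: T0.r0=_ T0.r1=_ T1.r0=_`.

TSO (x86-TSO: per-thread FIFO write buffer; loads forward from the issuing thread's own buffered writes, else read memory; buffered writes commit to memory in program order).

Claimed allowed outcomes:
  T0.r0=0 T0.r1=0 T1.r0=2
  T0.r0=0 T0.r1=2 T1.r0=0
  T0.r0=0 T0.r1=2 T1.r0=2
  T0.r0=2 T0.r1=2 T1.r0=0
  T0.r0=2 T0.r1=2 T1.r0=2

missing: T0.r0=0 T0.r1=0 T1.r0=0

outcome vector order: (T0.r0,T0.r1,T1.r0)
TSO: 6 outcomes — {(0,0,0) (0,0,2) (0,2,0) (0,2,2) (2,2,0) (2,2,2)}
TSO∖claimed = {(0,0,0)}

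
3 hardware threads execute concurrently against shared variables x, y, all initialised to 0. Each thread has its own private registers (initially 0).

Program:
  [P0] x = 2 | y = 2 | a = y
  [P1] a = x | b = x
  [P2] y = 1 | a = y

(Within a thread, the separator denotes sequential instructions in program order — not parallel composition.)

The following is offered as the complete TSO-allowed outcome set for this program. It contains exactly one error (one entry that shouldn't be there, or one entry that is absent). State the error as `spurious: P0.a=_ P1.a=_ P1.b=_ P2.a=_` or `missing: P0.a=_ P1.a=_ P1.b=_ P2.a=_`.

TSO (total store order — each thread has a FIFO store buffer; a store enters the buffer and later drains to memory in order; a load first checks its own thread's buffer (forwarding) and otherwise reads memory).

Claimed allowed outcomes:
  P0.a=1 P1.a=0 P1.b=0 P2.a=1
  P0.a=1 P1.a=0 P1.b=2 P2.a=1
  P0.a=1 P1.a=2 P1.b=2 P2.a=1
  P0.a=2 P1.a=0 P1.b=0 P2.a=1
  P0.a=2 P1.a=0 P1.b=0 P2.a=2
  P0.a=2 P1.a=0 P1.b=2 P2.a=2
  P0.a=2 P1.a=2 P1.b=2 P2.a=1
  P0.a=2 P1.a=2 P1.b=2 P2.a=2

outcome vector order: (P0.a,P1.a,P1.b,P2.a)
TSO: 9 outcomes — {(1,0,0,1) (1,0,2,1) (1,2,2,1) (2,0,0,1) (2,0,0,2) (2,0,2,1) (2,0,2,2) (2,2,2,1) (2,2,2,2)}
TSO∖claimed = {(2,0,2,1)}

missing: P0.a=2 P1.a=0 P1.b=2 P2.a=1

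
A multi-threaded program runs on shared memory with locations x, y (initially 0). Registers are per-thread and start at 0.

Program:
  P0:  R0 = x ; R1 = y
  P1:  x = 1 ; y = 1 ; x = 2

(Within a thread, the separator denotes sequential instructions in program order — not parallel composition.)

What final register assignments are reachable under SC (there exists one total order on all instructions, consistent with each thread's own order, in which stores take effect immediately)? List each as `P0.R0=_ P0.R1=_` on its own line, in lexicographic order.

P0.R0=0 P0.R1=0
P0.R0=0 P0.R1=1
P0.R0=1 P0.R1=0
P0.R0=1 P0.R1=1
P0.R0=2 P0.R1=1

outcome vector order: (P0.R0,P0.R1)
|SC outcomes| = 5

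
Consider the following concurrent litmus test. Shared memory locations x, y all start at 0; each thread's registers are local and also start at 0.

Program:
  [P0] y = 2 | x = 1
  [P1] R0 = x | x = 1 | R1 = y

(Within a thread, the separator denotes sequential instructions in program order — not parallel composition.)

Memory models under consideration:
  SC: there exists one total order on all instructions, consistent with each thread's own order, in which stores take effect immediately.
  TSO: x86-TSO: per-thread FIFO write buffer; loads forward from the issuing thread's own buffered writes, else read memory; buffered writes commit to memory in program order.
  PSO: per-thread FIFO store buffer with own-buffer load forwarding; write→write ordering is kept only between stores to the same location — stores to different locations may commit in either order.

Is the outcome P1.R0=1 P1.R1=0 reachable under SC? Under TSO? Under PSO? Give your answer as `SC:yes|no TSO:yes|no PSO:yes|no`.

outcome vector order: (P1.R0,P1.R1)
SC: 3 outcomes — {0/0 0/2 1/2}
TSO: 3 outcomes — {0/0 0/2 1/2}
PSO: 4 outcomes — {0/0 0/2 1/0 1/2}
target 1/0 ∈ {PSO}

SC:no TSO:no PSO:yes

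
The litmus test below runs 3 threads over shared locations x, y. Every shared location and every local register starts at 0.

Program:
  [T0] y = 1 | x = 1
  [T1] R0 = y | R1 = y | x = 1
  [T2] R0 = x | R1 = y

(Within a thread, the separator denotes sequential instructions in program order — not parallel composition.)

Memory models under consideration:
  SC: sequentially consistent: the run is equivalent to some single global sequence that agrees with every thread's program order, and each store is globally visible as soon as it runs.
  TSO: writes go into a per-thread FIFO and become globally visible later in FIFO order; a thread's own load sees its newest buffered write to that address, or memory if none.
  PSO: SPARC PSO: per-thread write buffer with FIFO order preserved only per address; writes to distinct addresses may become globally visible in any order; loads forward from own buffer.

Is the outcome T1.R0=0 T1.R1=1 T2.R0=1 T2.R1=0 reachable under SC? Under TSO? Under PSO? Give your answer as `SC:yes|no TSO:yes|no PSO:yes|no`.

SC:no TSO:no PSO:yes

outcome vector order: (T1.R0,T1.R1,T2.R0,T2.R1)
[SC] allowed = {0/0/0/0 0/0/0/1 0/0/1/0 0/0/1/1 0/1/0/0 0/1/0/1 0/1/1/1 1/1/0/0 1/1/0/1 1/1/1/1}
[TSO] allowed = {0/0/0/0 0/0/0/1 0/0/1/0 0/0/1/1 0/1/0/0 0/1/0/1 0/1/1/1 1/1/0/0 1/1/0/1 1/1/1/1}
[PSO] allowed = {0/0/0/0 0/0/0/1 0/0/1/0 0/0/1/1 0/1/0/0 0/1/0/1 0/1/1/0 0/1/1/1 1/1/0/0 1/1/0/1 1/1/1/0 1/1/1/1}
target 0/1/1/0 ∈ {PSO}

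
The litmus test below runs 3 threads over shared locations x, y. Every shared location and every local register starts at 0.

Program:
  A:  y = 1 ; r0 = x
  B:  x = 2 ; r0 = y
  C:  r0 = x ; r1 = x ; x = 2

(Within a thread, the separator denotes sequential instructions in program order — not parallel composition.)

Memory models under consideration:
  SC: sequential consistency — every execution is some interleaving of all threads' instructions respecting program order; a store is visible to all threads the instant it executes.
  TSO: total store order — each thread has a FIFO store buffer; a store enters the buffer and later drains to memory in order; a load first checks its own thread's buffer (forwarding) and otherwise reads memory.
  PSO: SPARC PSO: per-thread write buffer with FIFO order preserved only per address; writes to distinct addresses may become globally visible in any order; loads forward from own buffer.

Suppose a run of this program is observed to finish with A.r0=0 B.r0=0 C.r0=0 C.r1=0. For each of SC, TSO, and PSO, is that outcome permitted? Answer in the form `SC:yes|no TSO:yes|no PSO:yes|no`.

outcome vector order: (A.r0,B.r0,C.r0,C.r1)
SC (9): <0 1 0 0> <0 1 0 2> <0 1 2 2> <2 0 0 0> <2 0 0 2> <2 0 2 2> <2 1 0 0> <2 1 0 2> <2 1 2 2>
TSO (12): <0 0 0 0> <0 0 0 2> <0 0 2 2> <0 1 0 0> <0 1 0 2> <0 1 2 2> <2 0 0 0> <2 0 0 2> <2 0 2 2> <2 1 0 0> <2 1 0 2> <2 1 2 2>
PSO (12): <0 0 0 0> <0 0 0 2> <0 0 2 2> <0 1 0 0> <0 1 0 2> <0 1 2 2> <2 0 0 0> <2 0 0 2> <2 0 2 2> <2 1 0 0> <2 1 0 2> <2 1 2 2>
target <0 0 0 0> ∈ {TSO,PSO}

SC:no TSO:yes PSO:yes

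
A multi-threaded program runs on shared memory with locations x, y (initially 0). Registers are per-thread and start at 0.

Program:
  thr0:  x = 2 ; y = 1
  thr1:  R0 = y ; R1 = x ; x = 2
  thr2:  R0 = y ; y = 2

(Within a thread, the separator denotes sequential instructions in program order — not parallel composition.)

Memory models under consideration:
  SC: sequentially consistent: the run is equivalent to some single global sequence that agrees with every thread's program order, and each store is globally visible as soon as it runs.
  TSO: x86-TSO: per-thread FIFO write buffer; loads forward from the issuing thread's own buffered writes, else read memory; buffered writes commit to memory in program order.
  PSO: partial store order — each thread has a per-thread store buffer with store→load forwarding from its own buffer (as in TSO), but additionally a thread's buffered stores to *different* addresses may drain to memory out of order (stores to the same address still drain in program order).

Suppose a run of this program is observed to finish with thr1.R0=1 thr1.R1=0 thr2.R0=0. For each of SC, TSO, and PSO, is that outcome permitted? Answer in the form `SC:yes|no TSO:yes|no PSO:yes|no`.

outcome vector order: (thr1.R0,thr1.R1,thr2.R0)
[SC] allowed = {000 001 020 021 120 121 200 220 221}
[TSO] allowed = {000 001 020 021 120 121 200 220 221}
[PSO] allowed = {000 001 020 021 100 101 120 121 200 201 220 221}
target 100 ∈ {PSO}

SC:no TSO:no PSO:yes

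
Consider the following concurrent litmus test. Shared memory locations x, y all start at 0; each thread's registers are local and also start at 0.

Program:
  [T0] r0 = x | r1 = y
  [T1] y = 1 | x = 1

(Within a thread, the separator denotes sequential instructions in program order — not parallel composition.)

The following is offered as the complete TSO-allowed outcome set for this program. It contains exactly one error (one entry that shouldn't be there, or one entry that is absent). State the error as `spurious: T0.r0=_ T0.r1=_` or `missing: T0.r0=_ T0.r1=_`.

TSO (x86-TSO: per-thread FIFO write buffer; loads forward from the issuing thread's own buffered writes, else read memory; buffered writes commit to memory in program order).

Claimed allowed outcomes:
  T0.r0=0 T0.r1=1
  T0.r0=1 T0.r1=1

outcome vector order: (T0.r0,T0.r1)
TSO: 3 outcomes — {0/0 0/1 1/1}
TSO∖claimed = {0/0}

missing: T0.r0=0 T0.r1=0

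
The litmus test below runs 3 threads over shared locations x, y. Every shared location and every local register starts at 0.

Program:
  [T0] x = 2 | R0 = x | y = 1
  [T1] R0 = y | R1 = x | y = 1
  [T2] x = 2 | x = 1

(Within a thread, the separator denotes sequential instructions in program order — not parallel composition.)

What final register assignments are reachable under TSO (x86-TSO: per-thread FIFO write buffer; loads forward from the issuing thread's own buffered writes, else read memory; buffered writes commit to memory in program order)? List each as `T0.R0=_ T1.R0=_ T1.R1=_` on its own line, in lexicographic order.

T0.R0=1 T1.R0=0 T1.R1=0
T0.R0=1 T1.R0=0 T1.R1=1
T0.R0=1 T1.R0=0 T1.R1=2
T0.R0=1 T1.R0=1 T1.R1=1
T0.R0=2 T1.R0=0 T1.R1=0
T0.R0=2 T1.R0=0 T1.R1=1
T0.R0=2 T1.R0=0 T1.R1=2
T0.R0=2 T1.R0=1 T1.R1=1
T0.R0=2 T1.R0=1 T1.R1=2

outcome vector order: (T0.R0,T1.R0,T1.R1)
|TSO outcomes| = 9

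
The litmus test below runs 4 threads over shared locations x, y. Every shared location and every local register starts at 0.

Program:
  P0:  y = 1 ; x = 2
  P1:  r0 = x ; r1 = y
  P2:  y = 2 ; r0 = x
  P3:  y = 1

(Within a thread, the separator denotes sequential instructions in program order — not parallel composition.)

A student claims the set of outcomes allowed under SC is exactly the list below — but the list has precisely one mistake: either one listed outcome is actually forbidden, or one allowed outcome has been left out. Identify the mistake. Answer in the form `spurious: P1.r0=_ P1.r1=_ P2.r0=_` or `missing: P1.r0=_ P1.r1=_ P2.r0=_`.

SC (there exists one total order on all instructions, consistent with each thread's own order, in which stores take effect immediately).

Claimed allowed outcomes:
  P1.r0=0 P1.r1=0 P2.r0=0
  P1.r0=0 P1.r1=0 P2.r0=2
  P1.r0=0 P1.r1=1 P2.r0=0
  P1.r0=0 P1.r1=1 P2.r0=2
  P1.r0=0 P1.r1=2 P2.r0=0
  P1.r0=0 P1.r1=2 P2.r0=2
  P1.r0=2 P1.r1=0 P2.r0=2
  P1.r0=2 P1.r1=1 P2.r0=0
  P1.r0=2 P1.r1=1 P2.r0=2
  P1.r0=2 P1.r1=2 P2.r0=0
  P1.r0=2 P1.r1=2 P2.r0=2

outcome vector order: (P1.r0,P1.r1,P2.r0)
[SC] allowed = {<0 0 0> <0 0 2> <0 1 0> <0 1 2> <0 2 0> <0 2 2> <2 1 0> <2 1 2> <2 2 0> <2 2 2>}
claimed∖SC = {<2 0 2>}

spurious: P1.r0=2 P1.r1=0 P2.r0=2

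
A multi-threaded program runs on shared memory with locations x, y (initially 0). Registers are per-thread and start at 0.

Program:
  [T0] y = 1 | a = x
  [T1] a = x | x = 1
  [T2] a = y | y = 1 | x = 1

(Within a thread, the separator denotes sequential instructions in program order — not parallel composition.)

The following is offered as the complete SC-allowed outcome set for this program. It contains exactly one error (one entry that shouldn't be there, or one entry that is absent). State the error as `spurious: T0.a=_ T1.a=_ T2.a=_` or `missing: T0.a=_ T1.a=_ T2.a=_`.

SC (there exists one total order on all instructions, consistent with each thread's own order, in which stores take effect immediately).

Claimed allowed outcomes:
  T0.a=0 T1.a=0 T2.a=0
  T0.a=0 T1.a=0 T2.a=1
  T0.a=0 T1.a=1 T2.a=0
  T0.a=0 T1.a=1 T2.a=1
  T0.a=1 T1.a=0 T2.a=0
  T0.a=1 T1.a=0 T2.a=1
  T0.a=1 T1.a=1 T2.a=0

missing: T0.a=1 T1.a=1 T2.a=1

outcome vector order: (T0.a,T1.a,T2.a)
SC (8): 000; 001; 010; 011; 100; 101; 110; 111
SC∖claimed = {111}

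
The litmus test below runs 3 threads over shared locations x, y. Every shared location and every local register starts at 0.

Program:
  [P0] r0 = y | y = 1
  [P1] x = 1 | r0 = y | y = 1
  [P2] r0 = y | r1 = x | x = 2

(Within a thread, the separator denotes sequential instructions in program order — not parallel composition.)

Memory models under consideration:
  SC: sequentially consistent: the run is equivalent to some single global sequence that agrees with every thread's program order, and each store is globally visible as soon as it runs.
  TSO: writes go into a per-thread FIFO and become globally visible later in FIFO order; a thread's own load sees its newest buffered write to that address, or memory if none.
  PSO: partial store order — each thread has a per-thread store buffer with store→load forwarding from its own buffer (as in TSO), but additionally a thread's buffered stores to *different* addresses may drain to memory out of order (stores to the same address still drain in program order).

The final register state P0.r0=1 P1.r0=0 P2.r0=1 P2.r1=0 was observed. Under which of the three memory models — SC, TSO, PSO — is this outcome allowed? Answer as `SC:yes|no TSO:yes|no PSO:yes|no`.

SC:no TSO:no PSO:yes

outcome vector order: (P0.r0,P1.r0,P2.r0,P2.r1)
SC: 10 outcomes — {0/0/0/0; 0/0/0/1; 0/0/1/1; 0/1/0/0; 0/1/0/1; 0/1/1/0; 0/1/1/1; 1/0/0/0; 1/0/0/1; 1/0/1/1}
TSO: 11 outcomes — {0/0/0/0; 0/0/0/1; 0/0/1/0; 0/0/1/1; 0/1/0/0; 0/1/0/1; 0/1/1/0; 0/1/1/1; 1/0/0/0; 1/0/0/1; 1/0/1/1}
PSO: 12 outcomes — {0/0/0/0; 0/0/0/1; 0/0/1/0; 0/0/1/1; 0/1/0/0; 0/1/0/1; 0/1/1/0; 0/1/1/1; 1/0/0/0; 1/0/0/1; 1/0/1/0; 1/0/1/1}
target 1/0/1/0 ∈ {PSO}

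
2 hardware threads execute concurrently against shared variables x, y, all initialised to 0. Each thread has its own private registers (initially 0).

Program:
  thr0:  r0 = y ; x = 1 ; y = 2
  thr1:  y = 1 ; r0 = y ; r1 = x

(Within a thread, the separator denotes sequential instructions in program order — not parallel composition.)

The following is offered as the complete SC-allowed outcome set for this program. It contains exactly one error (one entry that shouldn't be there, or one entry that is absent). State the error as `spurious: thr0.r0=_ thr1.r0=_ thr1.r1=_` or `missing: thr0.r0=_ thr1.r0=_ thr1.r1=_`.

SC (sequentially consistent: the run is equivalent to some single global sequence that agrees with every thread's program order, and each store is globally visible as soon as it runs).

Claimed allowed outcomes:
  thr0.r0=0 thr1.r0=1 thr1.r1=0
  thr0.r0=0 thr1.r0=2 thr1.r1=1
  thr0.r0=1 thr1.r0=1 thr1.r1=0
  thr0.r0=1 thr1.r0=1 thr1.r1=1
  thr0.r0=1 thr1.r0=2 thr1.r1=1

outcome vector order: (thr0.r0,thr1.r0,thr1.r1)
under SC → 010, 011, 021, 110, 111, 121
SC∖claimed = {011}

missing: thr0.r0=0 thr1.r0=1 thr1.r1=1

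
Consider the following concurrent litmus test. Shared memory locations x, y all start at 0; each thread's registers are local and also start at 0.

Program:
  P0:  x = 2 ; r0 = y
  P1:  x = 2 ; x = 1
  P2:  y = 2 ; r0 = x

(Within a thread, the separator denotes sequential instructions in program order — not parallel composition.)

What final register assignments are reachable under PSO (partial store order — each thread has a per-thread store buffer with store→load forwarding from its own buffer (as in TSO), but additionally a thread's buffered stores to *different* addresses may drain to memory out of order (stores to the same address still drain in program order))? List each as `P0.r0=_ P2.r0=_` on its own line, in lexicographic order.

outcome vector order: (P0.r0,P2.r0)
|PSO outcomes| = 6

P0.r0=0 P2.r0=0
P0.r0=0 P2.r0=1
P0.r0=0 P2.r0=2
P0.r0=2 P2.r0=0
P0.r0=2 P2.r0=1
P0.r0=2 P2.r0=2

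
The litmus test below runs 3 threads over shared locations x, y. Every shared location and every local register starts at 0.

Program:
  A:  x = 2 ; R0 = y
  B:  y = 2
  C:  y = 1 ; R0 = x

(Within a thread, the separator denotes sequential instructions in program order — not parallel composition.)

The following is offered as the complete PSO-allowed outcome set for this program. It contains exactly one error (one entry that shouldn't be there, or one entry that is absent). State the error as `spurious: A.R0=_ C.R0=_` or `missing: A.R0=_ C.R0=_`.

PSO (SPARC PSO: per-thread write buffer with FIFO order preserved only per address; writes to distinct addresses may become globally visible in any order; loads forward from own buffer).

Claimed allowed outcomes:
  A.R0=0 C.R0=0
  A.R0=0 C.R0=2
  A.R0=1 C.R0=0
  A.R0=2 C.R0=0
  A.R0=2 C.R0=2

outcome vector order: (A.R0,C.R0)
PSO: 6 outcomes — {00, 02, 10, 12, 20, 22}
PSO∖claimed = {12}

missing: A.R0=1 C.R0=2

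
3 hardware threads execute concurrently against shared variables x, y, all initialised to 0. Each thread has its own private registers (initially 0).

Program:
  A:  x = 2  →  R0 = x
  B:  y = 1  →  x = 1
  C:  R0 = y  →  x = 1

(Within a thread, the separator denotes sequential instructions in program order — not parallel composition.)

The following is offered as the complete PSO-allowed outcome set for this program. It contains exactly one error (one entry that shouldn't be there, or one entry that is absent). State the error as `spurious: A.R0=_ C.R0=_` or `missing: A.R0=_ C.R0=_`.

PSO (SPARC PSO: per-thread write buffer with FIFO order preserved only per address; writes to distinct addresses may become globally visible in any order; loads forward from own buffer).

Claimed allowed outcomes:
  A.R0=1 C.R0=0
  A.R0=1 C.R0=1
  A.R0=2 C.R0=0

missing: A.R0=2 C.R0=1

outcome vector order: (A.R0,C.R0)
[PSO] allowed = {1/0, 1/1, 2/0, 2/1}
PSO∖claimed = {2/1}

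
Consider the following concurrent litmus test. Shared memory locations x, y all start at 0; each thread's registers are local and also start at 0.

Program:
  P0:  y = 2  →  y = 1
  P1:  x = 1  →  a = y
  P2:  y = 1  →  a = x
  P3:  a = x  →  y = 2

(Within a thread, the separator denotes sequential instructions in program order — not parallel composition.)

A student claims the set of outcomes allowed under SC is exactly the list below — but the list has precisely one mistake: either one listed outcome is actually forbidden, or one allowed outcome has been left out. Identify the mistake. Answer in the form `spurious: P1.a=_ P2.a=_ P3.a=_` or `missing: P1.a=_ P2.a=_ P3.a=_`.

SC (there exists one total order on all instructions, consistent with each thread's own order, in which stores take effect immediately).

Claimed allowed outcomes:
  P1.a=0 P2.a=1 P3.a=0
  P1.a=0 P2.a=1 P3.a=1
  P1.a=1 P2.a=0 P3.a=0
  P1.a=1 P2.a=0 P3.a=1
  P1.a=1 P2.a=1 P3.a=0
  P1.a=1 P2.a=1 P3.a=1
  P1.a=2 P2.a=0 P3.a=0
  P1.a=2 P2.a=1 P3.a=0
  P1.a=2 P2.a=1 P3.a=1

outcome vector order: (P1.a,P2.a,P3.a)
[SC] allowed = {(0,1,0) (0,1,1) (1,0,0) (1,0,1) (1,1,0) (1,1,1) (2,0,0) (2,0,1) (2,1,0) (2,1,1)}
SC∖claimed = {(2,0,1)}

missing: P1.a=2 P2.a=0 P3.a=1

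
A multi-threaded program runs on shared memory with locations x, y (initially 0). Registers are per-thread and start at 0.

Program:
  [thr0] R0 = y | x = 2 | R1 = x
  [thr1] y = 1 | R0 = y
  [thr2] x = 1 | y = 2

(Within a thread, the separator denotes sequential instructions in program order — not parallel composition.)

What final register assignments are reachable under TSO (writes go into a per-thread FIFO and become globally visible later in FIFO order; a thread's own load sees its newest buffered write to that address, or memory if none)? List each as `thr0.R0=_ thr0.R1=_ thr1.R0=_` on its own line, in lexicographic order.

outcome vector order: (thr0.R0,thr0.R1,thr1.R0)
|TSO outcomes| = 10

thr0.R0=0 thr0.R1=1 thr1.R0=1
thr0.R0=0 thr0.R1=1 thr1.R0=2
thr0.R0=0 thr0.R1=2 thr1.R0=1
thr0.R0=0 thr0.R1=2 thr1.R0=2
thr0.R0=1 thr0.R1=1 thr1.R0=1
thr0.R0=1 thr0.R1=1 thr1.R0=2
thr0.R0=1 thr0.R1=2 thr1.R0=1
thr0.R0=1 thr0.R1=2 thr1.R0=2
thr0.R0=2 thr0.R1=2 thr1.R0=1
thr0.R0=2 thr0.R1=2 thr1.R0=2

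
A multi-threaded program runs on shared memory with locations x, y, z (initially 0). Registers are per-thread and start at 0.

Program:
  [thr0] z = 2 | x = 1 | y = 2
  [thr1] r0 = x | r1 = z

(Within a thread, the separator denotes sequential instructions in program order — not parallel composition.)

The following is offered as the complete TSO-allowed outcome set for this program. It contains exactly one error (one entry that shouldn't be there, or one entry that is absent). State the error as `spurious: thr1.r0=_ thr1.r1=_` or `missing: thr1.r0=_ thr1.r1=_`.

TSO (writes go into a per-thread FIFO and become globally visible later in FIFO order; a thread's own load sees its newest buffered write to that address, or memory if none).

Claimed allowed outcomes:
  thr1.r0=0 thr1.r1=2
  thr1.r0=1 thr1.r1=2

outcome vector order: (thr1.r0,thr1.r1)
under TSO → 0/0; 0/2; 1/2
TSO∖claimed = {0/0}

missing: thr1.r0=0 thr1.r1=0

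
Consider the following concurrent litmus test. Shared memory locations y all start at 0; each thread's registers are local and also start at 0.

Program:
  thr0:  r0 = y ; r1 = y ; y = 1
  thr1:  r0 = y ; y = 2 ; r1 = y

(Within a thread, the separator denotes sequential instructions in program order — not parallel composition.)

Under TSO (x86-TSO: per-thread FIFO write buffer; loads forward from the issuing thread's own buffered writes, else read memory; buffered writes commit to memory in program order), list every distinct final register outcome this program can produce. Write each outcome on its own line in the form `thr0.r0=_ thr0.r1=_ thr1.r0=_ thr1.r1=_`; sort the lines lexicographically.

thr0.r0=0 thr0.r1=0 thr1.r0=0 thr1.r1=1
thr0.r0=0 thr0.r1=0 thr1.r0=0 thr1.r1=2
thr0.r0=0 thr0.r1=0 thr1.r0=1 thr1.r1=2
thr0.r0=0 thr0.r1=2 thr1.r0=0 thr1.r1=1
thr0.r0=0 thr0.r1=2 thr1.r0=0 thr1.r1=2
thr0.r0=2 thr0.r1=2 thr1.r0=0 thr1.r1=1
thr0.r0=2 thr0.r1=2 thr1.r0=0 thr1.r1=2

outcome vector order: (thr0.r0,thr0.r1,thr1.r0,thr1.r1)
|TSO outcomes| = 7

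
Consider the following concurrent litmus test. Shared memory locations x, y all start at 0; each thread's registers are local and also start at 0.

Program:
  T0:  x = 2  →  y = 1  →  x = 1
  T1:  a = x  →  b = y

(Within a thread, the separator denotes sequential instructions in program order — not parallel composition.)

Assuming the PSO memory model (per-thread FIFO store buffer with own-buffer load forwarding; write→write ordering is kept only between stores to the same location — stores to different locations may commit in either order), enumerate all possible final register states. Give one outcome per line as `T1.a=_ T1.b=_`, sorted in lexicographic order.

outcome vector order: (T1.a,T1.b)
|PSO outcomes| = 6

T1.a=0 T1.b=0
T1.a=0 T1.b=1
T1.a=1 T1.b=0
T1.a=1 T1.b=1
T1.a=2 T1.b=0
T1.a=2 T1.b=1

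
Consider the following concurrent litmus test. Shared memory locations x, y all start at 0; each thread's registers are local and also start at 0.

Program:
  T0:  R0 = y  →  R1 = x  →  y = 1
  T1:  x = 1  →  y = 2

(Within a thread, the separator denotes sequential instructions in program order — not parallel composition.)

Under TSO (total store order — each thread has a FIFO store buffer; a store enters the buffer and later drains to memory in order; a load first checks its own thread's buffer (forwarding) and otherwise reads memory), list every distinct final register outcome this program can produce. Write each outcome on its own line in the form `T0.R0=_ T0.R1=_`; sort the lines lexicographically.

T0.R0=0 T0.R1=0
T0.R0=0 T0.R1=1
T0.R0=2 T0.R1=1

outcome vector order: (T0.R0,T0.R1)
|TSO outcomes| = 3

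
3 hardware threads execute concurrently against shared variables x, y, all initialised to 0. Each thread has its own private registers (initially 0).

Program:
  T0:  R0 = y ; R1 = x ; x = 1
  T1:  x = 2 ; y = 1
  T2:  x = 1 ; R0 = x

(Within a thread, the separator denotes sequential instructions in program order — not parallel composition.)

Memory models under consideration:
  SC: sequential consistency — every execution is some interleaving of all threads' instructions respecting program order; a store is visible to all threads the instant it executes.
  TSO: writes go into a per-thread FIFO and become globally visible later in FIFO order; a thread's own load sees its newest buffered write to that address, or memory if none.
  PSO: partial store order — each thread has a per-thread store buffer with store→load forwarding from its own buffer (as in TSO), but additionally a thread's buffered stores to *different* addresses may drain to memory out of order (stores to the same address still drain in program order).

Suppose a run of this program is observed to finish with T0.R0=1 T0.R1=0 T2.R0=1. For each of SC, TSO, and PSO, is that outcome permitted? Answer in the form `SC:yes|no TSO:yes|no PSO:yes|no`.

outcome vector order: (T0.R0,T0.R1,T2.R0)
SC (9): (0,0,1) (0,0,2) (0,1,1) (0,1,2) (0,2,1) (0,2,2) (1,1,1) (1,2,1) (1,2,2)
TSO (9): (0,0,1) (0,0,2) (0,1,1) (0,1,2) (0,2,1) (0,2,2) (1,1,1) (1,2,1) (1,2,2)
PSO (12): (0,0,1) (0,0,2) (0,1,1) (0,1,2) (0,2,1) (0,2,2) (1,0,1) (1,0,2) (1,1,1) (1,1,2) (1,2,1) (1,2,2)
target (1,0,1) ∈ {PSO}

SC:no TSO:no PSO:yes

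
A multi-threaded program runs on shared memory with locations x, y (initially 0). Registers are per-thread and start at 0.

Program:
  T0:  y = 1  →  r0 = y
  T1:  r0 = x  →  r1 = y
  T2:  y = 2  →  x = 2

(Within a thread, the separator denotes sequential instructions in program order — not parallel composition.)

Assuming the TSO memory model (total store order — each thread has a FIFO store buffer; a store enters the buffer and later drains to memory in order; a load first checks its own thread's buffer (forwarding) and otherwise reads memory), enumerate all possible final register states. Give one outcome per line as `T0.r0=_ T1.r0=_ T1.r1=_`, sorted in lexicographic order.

T0.r0=1 T1.r0=0 T1.r1=0
T0.r0=1 T1.r0=0 T1.r1=1
T0.r0=1 T1.r0=0 T1.r1=2
T0.r0=1 T1.r0=2 T1.r1=1
T0.r0=1 T1.r0=2 T1.r1=2
T0.r0=2 T1.r0=0 T1.r1=0
T0.r0=2 T1.r0=0 T1.r1=1
T0.r0=2 T1.r0=0 T1.r1=2
T0.r0=2 T1.r0=2 T1.r1=2

outcome vector order: (T0.r0,T1.r0,T1.r1)
|TSO outcomes| = 9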